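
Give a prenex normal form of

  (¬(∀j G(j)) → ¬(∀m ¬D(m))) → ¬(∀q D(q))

Rewrite implications/biconditionals: A → B as ¬A ∨ B.
  ¬(¬¬(∀j G(j)) ∨ ¬(∀m ¬D(m))) ∨ ¬(∀q D(q))
Push ¬ through the quantifiers and connectives to reach negation normal form:
  (∃j ¬G(j)) ∧ (∀m ¬D(m)) ∨ (∃q ¬D(q))
Finally move all quantifiers to the prefix:
  ∃j ∀m ∃q (¬G(j) ∧ ¬D(m) ∨ ¬D(q))

∃j ∀m ∃q (¬G(j) ∧ ¬D(m) ∨ ¬D(q))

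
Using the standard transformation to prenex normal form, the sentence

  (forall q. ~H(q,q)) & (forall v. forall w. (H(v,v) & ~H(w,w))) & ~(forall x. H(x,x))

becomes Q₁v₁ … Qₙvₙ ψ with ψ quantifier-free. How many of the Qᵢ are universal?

3

Drive negations inward (¬∀x A ≡ ∃x ¬A, ¬∃x A ≡ ∀x ¬A, De Morgan for ∧/∨):
  (forall q. ~H(q,q)) & (forall v. forall w. (H(v,v) & ~H(w,w))) & (exists x. ~H(x,x))
All bound variables are already distinct, so no renaming is needed.
Finally move all quantifiers to the prefix:
  forall q. forall v. forall w. exists x. (~H(q,q) & H(v,v) & ~H(w,w) & ~H(x,x))
The prefix is forall q forall v forall w exists x: 3 universal, 1 existential.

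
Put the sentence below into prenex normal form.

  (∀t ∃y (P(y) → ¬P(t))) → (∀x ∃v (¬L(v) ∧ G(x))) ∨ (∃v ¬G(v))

∃t ∀y ∀x ∃v ∃w1 (P(y) ∧ P(t) ∨ ¬L(v) ∧ G(x) ∨ ¬G(w1))

Rewrite implications/biconditionals: A → B as ¬A ∨ B.
  ¬(∀t ∃y (¬P(y) ∨ ¬P(t))) ∨ (∀x ∃v (¬L(v) ∧ G(x))) ∨ (∃v ¬G(v))
Push ¬ through the quantifiers and connectives to reach negation normal form:
  (∃t ∀y (P(y) ∧ P(t))) ∨ (∀x ∃v (¬L(v) ∧ G(x))) ∨ (∃v ¬G(v))
Standardize variables apart so no two quantifiers bind the same name: v↦w1.
  (∃t ∀y (P(y) ∧ P(t))) ∨ (∀x ∃v (¬L(v) ∧ G(x))) ∨ (∃w1 ¬G(w1))
Finally move all quantifiers to the prefix:
  ∃t ∀y ∀x ∃v ∃w1 (P(y) ∧ P(t) ∨ ¬L(v) ∧ G(x) ∨ ¬G(w1))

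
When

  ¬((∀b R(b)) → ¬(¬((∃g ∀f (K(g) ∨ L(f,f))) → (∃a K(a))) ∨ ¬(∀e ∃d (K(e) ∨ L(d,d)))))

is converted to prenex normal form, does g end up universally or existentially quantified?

First replace A → B with ¬A ∨ B.
  ¬(¬(∀b R(b)) ∨ ¬(¬(¬(∃g ∀f (K(g) ∨ L(f,f))) ∨ (∃a K(a))) ∨ ¬(∀e ∃d (K(e) ∨ L(d,d)))))
Push ¬ through the quantifiers and connectives to reach negation normal form:
  (∀b R(b)) ∧ ((∃g ∀f (K(g) ∨ L(f,f))) ∧ (∀a ¬K(a)) ∨ (∃e ∀d (¬K(e) ∧ ¬L(d,d))))
Extract every quantifier outward, since the variables are now distinct and don't occur free across branches:
  ∀b ∃g ∀f ∀a ∃e ∀d (R(b) ∧ ((K(g) ∨ L(f,f)) ∧ ¬K(a) ∨ ¬K(e) ∧ ¬L(d,d)))
The quantifier ∃g sits under an even number of negations (counting the antecedent side of each →), so it remains existential.

existential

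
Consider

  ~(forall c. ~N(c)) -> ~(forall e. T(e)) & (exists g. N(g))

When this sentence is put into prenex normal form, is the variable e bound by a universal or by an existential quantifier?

existential

Eliminate → and ↔ using ¬ and ∨.
  ~~(forall c. ~N(c)) | ~(forall e. T(e)) & (exists g. N(g))
Drive negations inward (¬∀x A ≡ ∃x ¬A, ¬∃x A ≡ ∀x ¬A, De Morgan for ∧/∨):
  (forall c. ~N(c)) | (exists e. ~T(e)) & (exists g. N(g))
All bound variables are already distinct, so no renaming is needed.
Finally move all quantifiers to the prefix:
  forall c. exists e. exists g. (~N(c) | ~T(e) & N(g))
The quantifier forall e sits under an odd number of negations (counting the antecedent side of each →), so it flips to exists e.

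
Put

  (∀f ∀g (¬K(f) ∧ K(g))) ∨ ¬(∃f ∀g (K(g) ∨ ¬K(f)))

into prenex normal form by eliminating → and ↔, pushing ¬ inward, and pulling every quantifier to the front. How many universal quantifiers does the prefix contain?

3

Move each ¬ inward, flipping quantifiers it crosses:
  (∀f ∀g (¬K(f) ∧ K(g))) ∨ (∀f ∃g (¬K(g) ∧ K(f)))
Rename bound variables to avoid capture: f↦s, g↦q.
  (∀f ∀g (¬K(f) ∧ K(g))) ∨ (∀s ∃q (¬K(q) ∧ K(s)))
Extract every quantifier outward, since the variables are now distinct and don't occur free across branches:
  ∀f ∀g ∀s ∃q (¬K(f) ∧ K(g) ∨ ¬K(q) ∧ K(s))
The prefix is ∀f ∀g ∀s ∃q: 3 universal, 1 existential.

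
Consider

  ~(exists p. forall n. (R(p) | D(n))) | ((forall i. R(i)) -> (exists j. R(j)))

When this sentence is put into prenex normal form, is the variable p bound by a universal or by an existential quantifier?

universal

First replace A → B with ¬A ∨ B.
  ~(exists p. forall n. (R(p) | D(n))) | ~(forall i. R(i)) | (exists j. R(j))
Drive negations inward (¬∀x A ≡ ∃x ¬A, ¬∃x A ≡ ∀x ¬A, De Morgan for ∧/∨):
  (forall p. exists n. (~R(p) & ~D(n))) | (exists i. ~R(i)) | (exists j. R(j))
All bound variables are already distinct, so no renaming is needed.
Finally move all quantifiers to the prefix:
  forall p. exists n. exists i. exists j. (~R(p) & ~D(n) | ~R(i) | R(j))
The quantifier exists p sits under an odd number of negations (counting the antecedent side of each →), so it flips to forall p.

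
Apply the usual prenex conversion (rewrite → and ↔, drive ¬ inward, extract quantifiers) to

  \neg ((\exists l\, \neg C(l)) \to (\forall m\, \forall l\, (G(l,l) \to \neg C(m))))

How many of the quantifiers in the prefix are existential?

First replace A → B with ¬A ∨ B.
  \neg (\neg (\exists l\, \neg C(l)) \lor (\forall m\, \forall l\, (\neg G(l,l) \lor \neg C(m))))
Drive negations inward (¬∀x A ≡ ∃x ¬A, ¬∃x A ≡ ∀x ¬A, De Morgan for ∧/∨):
  (\exists l\, \neg C(l)) \land (\exists m\, \exists l\, (G(l,l) \land C(m)))
Standardize variables apart so no two quantifiers bind the same name: l↦w.
  (\exists l\, \neg C(l)) \land (\exists m\, \exists w\, (G(w,w) \land C(m)))
Pull the quantifiers to the front (each side's bound variable is not free in the other side):
  \exists l\, \exists m\, \exists w\, (\neg C(l) \land G(w,w) \land C(m))
The prefix is \exists l \exists m \exists w: 0 universal, 3 existential.

3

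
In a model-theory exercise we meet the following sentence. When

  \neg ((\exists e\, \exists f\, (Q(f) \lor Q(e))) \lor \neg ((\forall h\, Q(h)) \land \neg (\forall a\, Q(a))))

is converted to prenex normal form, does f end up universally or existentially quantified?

universal

Move each ¬ inward, flipping quantifiers it crosses:
  (\forall e\, \forall f\, (\neg Q(f) \land \neg Q(e))) \land (\forall h\, Q(h)) \land (\exists a\, \neg Q(a))
All bound variables are already distinct, so no renaming is needed.
Finally move all quantifiers to the prefix:
  \forall e\, \forall f\, \forall h\, \exists a\, (\neg Q(f) \land \neg Q(e) \land Q(h) \land \neg Q(a))
The quantifier \exists f sits under an odd number of negations, so it flips to \forall f.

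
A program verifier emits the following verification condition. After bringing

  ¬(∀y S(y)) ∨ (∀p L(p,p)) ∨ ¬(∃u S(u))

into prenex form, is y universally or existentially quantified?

existential

Push ¬ through the quantifiers and connectives to reach negation normal form:
  (∃y ¬S(y)) ∨ (∀p L(p,p)) ∨ (∀u ¬S(u))
All bound variables are already distinct, so no renaming is needed.
Pull the quantifiers to the front (each side's bound variable is not free in the other side):
  ∃y ∀p ∀u (¬S(y) ∨ L(p,p) ∨ ¬S(u))
The quantifier ∀y sits under an odd number of negations, so it flips to ∃y.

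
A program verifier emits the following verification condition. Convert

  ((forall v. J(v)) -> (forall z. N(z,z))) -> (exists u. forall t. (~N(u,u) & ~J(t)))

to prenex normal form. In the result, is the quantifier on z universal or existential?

existential

First replace A → B with ¬A ∨ B.
  ~(~(forall v. J(v)) | (forall z. N(z,z))) | (exists u. forall t. (~N(u,u) & ~J(t)))
Move each ¬ inward, flipping quantifiers it crosses:
  (forall v. J(v)) & (exists z. ~N(z,z)) | (exists u. forall t. (~N(u,u) & ~J(t)))
All bound variables are already distinct, so no renaming is needed.
Finally move all quantifiers to the prefix:
  forall v. exists z. exists u. forall t. (J(v) & ~N(z,z) | ~N(u,u) & ~J(t))
The quantifier forall z sits under an odd number of negations (counting the antecedent side of each →), so it flips to exists z.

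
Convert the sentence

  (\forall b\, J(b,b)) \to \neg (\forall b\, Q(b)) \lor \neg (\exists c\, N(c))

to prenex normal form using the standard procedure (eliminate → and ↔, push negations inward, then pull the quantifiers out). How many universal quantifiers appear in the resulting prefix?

Rewrite implications/biconditionals: A → B as ¬A ∨ B.
  \neg (\forall b\, J(b,b)) \lor \neg (\forall b\, Q(b)) \lor \neg (\exists c\, N(c))
Drive negations inward (¬∀x A ≡ ∃x ¬A, ¬∃x A ≡ ∀x ¬A, De Morgan for ∧/∨):
  (\exists b\, \neg J(b,b)) \lor (\exists b\, \neg Q(b)) \lor (\forall c\, \neg N(c))
Give each quantifier a distinct variable: b↦w1.
  (\exists b\, \neg J(b,b)) \lor (\exists w1\, \neg Q(w1)) \lor (\forall c\, \neg N(c))
Pull the quantifiers to the front (each side's bound variable is not free in the other side):
  \exists b\, \exists w1\, \forall c\, (\neg J(b,b) \lor \neg Q(w1) \lor \neg N(c))
The prefix is \exists b \exists w1 \forall c: 1 universal, 2 existential.

1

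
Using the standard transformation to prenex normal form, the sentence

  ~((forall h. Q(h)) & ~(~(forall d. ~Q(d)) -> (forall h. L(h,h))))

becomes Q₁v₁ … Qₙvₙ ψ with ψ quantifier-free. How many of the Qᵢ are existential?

Eliminate → and ↔ using ¬ and ∨.
  ~((forall h. Q(h)) & ~(~~(forall d. ~Q(d)) | (forall h. L(h,h))))
Push ¬ through the quantifiers and connectives to reach negation normal form:
  (exists h. ~Q(h)) | (forall d. ~Q(d)) | (forall h. L(h,h))
Give each quantifier a distinct variable: h↦z1.
  (exists h. ~Q(h)) | (forall d. ~Q(d)) | (forall z1. L(z1,z1))
Finally move all quantifiers to the prefix:
  exists h. forall d. forall z1. (~Q(h) | ~Q(d) | L(z1,z1))
The prefix is exists h forall d forall z1: 2 universal, 1 existential.

1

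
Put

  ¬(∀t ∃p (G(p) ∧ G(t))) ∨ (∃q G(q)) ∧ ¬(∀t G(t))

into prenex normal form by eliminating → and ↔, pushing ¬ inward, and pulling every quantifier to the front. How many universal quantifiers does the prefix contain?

Drive negations inward (¬∀x A ≡ ∃x ¬A, ¬∃x A ≡ ∀x ¬A, De Morgan for ∧/∨):
  (∃t ∀p (¬G(p) ∨ ¬G(t))) ∨ (∃q G(q)) ∧ (∃t ¬G(t))
Rename bound variables to avoid capture: t↦v.
  (∃t ∀p (¬G(p) ∨ ¬G(t))) ∨ (∃q G(q)) ∧ (∃v ¬G(v))
Finally move all quantifiers to the prefix:
  ∃t ∀p ∃q ∃v (¬G(p) ∨ ¬G(t) ∨ G(q) ∧ ¬G(v))
The prefix is ∃t ∀p ∃q ∃v: 1 universal, 3 existential.

1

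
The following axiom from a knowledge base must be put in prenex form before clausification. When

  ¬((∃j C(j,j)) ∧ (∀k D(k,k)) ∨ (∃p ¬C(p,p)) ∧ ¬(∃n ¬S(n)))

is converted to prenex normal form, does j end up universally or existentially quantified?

Drive negations inward (¬∀x A ≡ ∃x ¬A, ¬∃x A ≡ ∀x ¬A, De Morgan for ∧/∨):
  ((∀j ¬C(j,j)) ∨ (∃k ¬D(k,k))) ∧ ((∀p C(p,p)) ∨ (∃n ¬S(n)))
Pull the quantifiers to the front (each side's bound variable is not free in the other side):
  ∀j ∃k ∀p ∃n ((¬C(j,j) ∨ ¬D(k,k)) ∧ (C(p,p) ∨ ¬S(n)))
The quantifier ∃j sits under an odd number of negations, so it flips to ∀j.

universal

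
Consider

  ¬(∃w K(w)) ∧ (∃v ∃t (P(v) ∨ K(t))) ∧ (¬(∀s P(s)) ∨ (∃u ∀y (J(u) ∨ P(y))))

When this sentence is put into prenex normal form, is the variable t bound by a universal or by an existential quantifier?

existential

Push ¬ through the quantifiers and connectives to reach negation normal form:
  (∀w ¬K(w)) ∧ (∃v ∃t (P(v) ∨ K(t))) ∧ ((∃s ¬P(s)) ∨ (∃u ∀y (J(u) ∨ P(y))))
All bound variables are already distinct, so no renaming is needed.
Extract every quantifier outward, since the variables are now distinct and don't occur free across branches:
  ∀w ∃v ∃t ∃s ∃u ∀y (¬K(w) ∧ (P(v) ∨ K(t)) ∧ (¬P(s) ∨ J(u) ∨ P(y)))
The quantifier ∃t sits under an even number of negations, so it remains existential.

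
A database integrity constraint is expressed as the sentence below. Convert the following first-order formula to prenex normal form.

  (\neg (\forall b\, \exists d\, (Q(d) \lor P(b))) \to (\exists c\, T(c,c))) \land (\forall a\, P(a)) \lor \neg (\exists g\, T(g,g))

Rewrite implications/biconditionals: A → B as ¬A ∨ B.
  (\neg \neg (\forall b\, \exists d\, (Q(d) \lor P(b))) \lor (\exists c\, T(c,c))) \land (\forall a\, P(a)) \lor \neg (\exists g\, T(g,g))
Push ¬ through the quantifiers and connectives to reach negation normal form:
  ((\forall b\, \exists d\, (Q(d) \lor P(b))) \lor (\exists c\, T(c,c))) \land (\forall a\, P(a)) \lor (\forall g\, \neg T(g,g))
Finally move all quantifiers to the prefix:
  \forall b\, \exists d\, \exists c\, \forall a\, \forall g\, ((Q(d) \lor P(b) \lor T(c,c)) \land P(a) \lor \neg T(g,g))

\forall b\, \exists d\, \exists c\, \forall a\, \forall g\, ((Q(d) \lor P(b) \lor T(c,c)) \land P(a) \lor \neg T(g,g))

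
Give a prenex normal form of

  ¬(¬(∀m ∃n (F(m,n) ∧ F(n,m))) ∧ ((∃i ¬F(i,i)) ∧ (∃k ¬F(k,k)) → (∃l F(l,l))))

Eliminate → and ↔ using ¬ and ∨.
  ¬(¬(∀m ∃n (F(m,n) ∧ F(n,m))) ∧ (¬((∃i ¬F(i,i)) ∧ (∃k ¬F(k,k))) ∨ (∃l F(l,l))))
Drive negations inward (¬∀x A ≡ ∃x ¬A, ¬∃x A ≡ ∀x ¬A, De Morgan for ∧/∨):
  (∀m ∃n (F(m,n) ∧ F(n,m))) ∨ (∃i ¬F(i,i)) ∧ (∃k ¬F(k,k)) ∧ (∀l ¬F(l,l))
All bound variables are already distinct, so no renaming is needed.
Finally move all quantifiers to the prefix:
  ∀m ∃n ∃i ∃k ∀l (F(m,n) ∧ F(n,m) ∨ ¬F(i,i) ∧ ¬F(k,k) ∧ ¬F(l,l))

∀m ∃n ∃i ∃k ∀l (F(m,n) ∧ F(n,m) ∨ ¬F(i,i) ∧ ¬F(k,k) ∧ ¬F(l,l))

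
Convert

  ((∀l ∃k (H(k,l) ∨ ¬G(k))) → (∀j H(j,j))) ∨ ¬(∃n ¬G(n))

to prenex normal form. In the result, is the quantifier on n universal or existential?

universal

Rewrite implications/biconditionals: A → B as ¬A ∨ B.
  ¬(∀l ∃k (H(k,l) ∨ ¬G(k))) ∨ (∀j H(j,j)) ∨ ¬(∃n ¬G(n))
Drive negations inward (¬∀x A ≡ ∃x ¬A, ¬∃x A ≡ ∀x ¬A, De Morgan for ∧/∨):
  (∃l ∀k (¬H(k,l) ∧ G(k))) ∨ (∀j H(j,j)) ∨ (∀n G(n))
All bound variables are already distinct, so no renaming is needed.
Pull the quantifiers to the front (each side's bound variable is not free in the other side):
  ∃l ∀k ∀j ∀n (¬H(k,l) ∧ G(k) ∨ H(j,j) ∨ G(n))
The quantifier ∃n sits under an odd number of negations (counting the antecedent side of each →), so it flips to ∀n.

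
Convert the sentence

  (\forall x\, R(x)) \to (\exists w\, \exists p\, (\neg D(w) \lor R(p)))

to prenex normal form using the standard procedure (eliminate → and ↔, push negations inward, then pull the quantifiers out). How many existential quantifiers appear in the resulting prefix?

3

First replace A → B with ¬A ∨ B.
  \neg (\forall x\, R(x)) \lor (\exists w\, \exists p\, (\neg D(w) \lor R(p)))
Push ¬ through the quantifiers and connectives to reach negation normal form:
  (\exists x\, \neg R(x)) \lor (\exists w\, \exists p\, (\neg D(w) \lor R(p)))
Pull the quantifiers to the front (each side's bound variable is not free in the other side):
  \exists x\, \exists w\, \exists p\, (\neg R(x) \lor \neg D(w) \lor R(p))
The prefix is \exists x \exists w \exists p: 0 universal, 3 existential.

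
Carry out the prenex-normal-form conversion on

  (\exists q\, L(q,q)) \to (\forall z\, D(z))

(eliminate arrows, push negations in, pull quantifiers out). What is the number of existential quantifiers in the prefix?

Eliminate → and ↔ using ¬ and ∨.
  \neg (\exists q\, L(q,q)) \lor (\forall z\, D(z))
Push ¬ through the quantifiers and connectives to reach negation normal form:
  (\forall q\, \neg L(q,q)) \lor (\forall z\, D(z))
All bound variables are already distinct, so no renaming is needed.
Finally move all quantifiers to the prefix:
  \forall q\, \forall z\, (\neg L(q,q) \lor D(z))
The prefix is \forall q \forall z: 2 universal, 0 existential.

0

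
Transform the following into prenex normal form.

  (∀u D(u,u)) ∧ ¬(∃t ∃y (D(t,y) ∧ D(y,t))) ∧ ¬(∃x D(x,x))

∀u ∀t ∀y ∀x (D(u,u) ∧ (¬D(t,y) ∨ ¬D(y,t)) ∧ ¬D(x,x))

Move each ¬ inward, flipping quantifiers it crosses:
  (∀u D(u,u)) ∧ (∀t ∀y (¬D(t,y) ∨ ¬D(y,t))) ∧ (∀x ¬D(x,x))
Extract every quantifier outward, since the variables are now distinct and don't occur free across branches:
  ∀u ∀t ∀y ∀x (D(u,u) ∧ (¬D(t,y) ∨ ¬D(y,t)) ∧ ¬D(x,x))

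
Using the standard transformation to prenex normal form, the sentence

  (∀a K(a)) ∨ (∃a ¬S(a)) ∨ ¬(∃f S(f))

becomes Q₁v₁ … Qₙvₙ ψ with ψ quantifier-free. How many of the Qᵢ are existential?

Drive negations inward (¬∀x A ≡ ∃x ¬A, ¬∃x A ≡ ∀x ¬A, De Morgan for ∧/∨):
  (∀a K(a)) ∨ (∃a ¬S(a)) ∨ (∀f ¬S(f))
Rename bound variables to avoid capture: a↦z.
  (∀a K(a)) ∨ (∃z ¬S(z)) ∨ (∀f ¬S(f))
Pull the quantifiers to the front (each side's bound variable is not free in the other side):
  ∀a ∃z ∀f (K(a) ∨ ¬S(z) ∨ ¬S(f))
The prefix is ∀a ∃z ∀f: 2 universal, 1 existential.

1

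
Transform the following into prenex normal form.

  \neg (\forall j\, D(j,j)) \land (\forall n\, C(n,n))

Drive negations inward (¬∀x A ≡ ∃x ¬A, ¬∃x A ≡ ∀x ¬A, De Morgan for ∧/∨):
  (\exists j\, \neg D(j,j)) \land (\forall n\, C(n,n))
All bound variables are already distinct, so no renaming is needed.
Extract every quantifier outward, since the variables are now distinct and don't occur free across branches:
  \exists j\, \forall n\, (\neg D(j,j) \land C(n,n))

\exists j\, \forall n\, (\neg D(j,j) \land C(n,n))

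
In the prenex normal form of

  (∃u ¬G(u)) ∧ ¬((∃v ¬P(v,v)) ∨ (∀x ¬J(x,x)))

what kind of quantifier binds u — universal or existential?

Push ¬ through the quantifiers and connectives to reach negation normal form:
  (∃u ¬G(u)) ∧ (∀v P(v,v)) ∧ (∃x J(x,x))
Extract every quantifier outward, since the variables are now distinct and don't occur free across branches:
  ∃u ∀v ∃x (¬G(u) ∧ P(v,v) ∧ J(x,x))
The quantifier ∃u sits under an even number of negations, so it remains existential.

existential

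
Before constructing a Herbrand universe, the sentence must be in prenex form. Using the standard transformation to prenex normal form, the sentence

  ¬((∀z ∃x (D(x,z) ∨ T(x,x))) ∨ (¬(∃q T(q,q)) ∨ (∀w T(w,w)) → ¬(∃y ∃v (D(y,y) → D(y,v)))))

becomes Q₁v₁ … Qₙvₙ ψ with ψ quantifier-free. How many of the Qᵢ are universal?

Rewrite implications/biconditionals: A → B as ¬A ∨ B.
  ¬((∀z ∃x (D(x,z) ∨ T(x,x))) ∨ ¬(¬(∃q T(q,q)) ∨ (∀w T(w,w))) ∨ ¬(∃y ∃v (¬D(y,y) ∨ D(y,v))))
Move each ¬ inward, flipping quantifiers it crosses:
  (∃z ∀x (¬D(x,z) ∧ ¬T(x,x))) ∧ ((∀q ¬T(q,q)) ∨ (∀w T(w,w))) ∧ (∃y ∃v (¬D(y,y) ∨ D(y,v)))
All bound variables are already distinct, so no renaming is needed.
Finally move all quantifiers to the prefix:
  ∃z ∀x ∀q ∀w ∃y ∃v (¬D(x,z) ∧ ¬T(x,x) ∧ (¬T(q,q) ∨ T(w,w)) ∧ (¬D(y,y) ∨ D(y,v)))
The prefix is ∃z ∀x ∀q ∀w ∃y ∃v: 3 universal, 3 existential.

3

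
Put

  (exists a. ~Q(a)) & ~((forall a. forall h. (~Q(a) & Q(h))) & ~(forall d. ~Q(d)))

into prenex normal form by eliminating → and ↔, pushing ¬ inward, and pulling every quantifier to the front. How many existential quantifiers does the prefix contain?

3

Push ¬ through the quantifiers and connectives to reach negation normal form:
  (exists a. ~Q(a)) & ((exists a. exists h. (Q(a) | ~Q(h))) | (forall d. ~Q(d)))
Standardize variables apart so no two quantifiers bind the same name: a↦v.
  (exists a. ~Q(a)) & ((exists v. exists h. (Q(v) | ~Q(h))) | (forall d. ~Q(d)))
Pull the quantifiers to the front (each side's bound variable is not free in the other side):
  exists a. exists v. exists h. forall d. (~Q(a) & (Q(v) | ~Q(h) | ~Q(d)))
The prefix is exists a exists v exists h forall d: 1 universal, 3 existential.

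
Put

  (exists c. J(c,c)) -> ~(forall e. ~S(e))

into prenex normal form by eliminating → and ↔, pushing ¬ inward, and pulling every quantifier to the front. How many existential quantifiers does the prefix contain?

1

Eliminate → and ↔ using ¬ and ∨.
  ~(exists c. J(c,c)) | ~(forall e. ~S(e))
Move each ¬ inward, flipping quantifiers it crosses:
  (forall c. ~J(c,c)) | (exists e. S(e))
Extract every quantifier outward, since the variables are now distinct and don't occur free across branches:
  forall c. exists e. (~J(c,c) | S(e))
The prefix is forall c exists e: 1 universal, 1 existential.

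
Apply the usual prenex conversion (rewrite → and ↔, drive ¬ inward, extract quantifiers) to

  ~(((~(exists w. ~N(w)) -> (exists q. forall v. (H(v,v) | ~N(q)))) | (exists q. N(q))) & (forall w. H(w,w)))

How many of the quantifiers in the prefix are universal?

Rewrite implications/biconditionals: A → B as ¬A ∨ B.
  ~((~~(exists w. ~N(w)) | (exists q. forall v. (H(v,v) | ~N(q))) | (exists q. N(q))) & (forall w. H(w,w)))
Drive negations inward (¬∀x A ≡ ∃x ¬A, ¬∃x A ≡ ∀x ¬A, De Morgan for ∧/∨):
  (forall w. N(w)) & (forall q. exists v. (~H(v,v) & N(q))) & (forall q. ~N(q)) | (exists w. ~H(w,w))
Standardize variables apart so no two quantifiers bind the same name: q↦b, w↦r.
  (forall w. N(w)) & (forall q. exists v. (~H(v,v) & N(q))) & (forall b. ~N(b)) | (exists r. ~H(r,r))
Extract every quantifier outward, since the variables are now distinct and don't occur free across branches:
  forall w. forall q. exists v. forall b. exists r. (N(w) & ~H(v,v) & N(q) & ~N(b) | ~H(r,r))
The prefix is forall w forall q exists v forall b exists r: 3 universal, 2 existential.

3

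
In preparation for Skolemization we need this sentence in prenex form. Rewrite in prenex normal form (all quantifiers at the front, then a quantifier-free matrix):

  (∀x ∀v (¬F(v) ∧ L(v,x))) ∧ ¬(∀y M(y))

Move each ¬ inward, flipping quantifiers it crosses:
  (∀x ∀v (¬F(v) ∧ L(v,x))) ∧ (∃y ¬M(y))
All bound variables are already distinct, so no renaming is needed.
Extract every quantifier outward, since the variables are now distinct and don't occur free across branches:
  ∀x ∀v ∃y (¬F(v) ∧ L(v,x) ∧ ¬M(y))

∀x ∀v ∃y (¬F(v) ∧ L(v,x) ∧ ¬M(y))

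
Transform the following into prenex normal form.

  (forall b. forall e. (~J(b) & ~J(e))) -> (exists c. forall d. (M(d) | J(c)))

exists b. exists e. exists c. forall d. (J(b) | J(e) | M(d) | J(c))

First replace A → B with ¬A ∨ B.
  ~(forall b. forall e. (~J(b) & ~J(e))) | (exists c. forall d. (M(d) | J(c)))
Drive negations inward (¬∀x A ≡ ∃x ¬A, ¬∃x A ≡ ∀x ¬A, De Morgan for ∧/∨):
  (exists b. exists e. (J(b) | J(e))) | (exists c. forall d. (M(d) | J(c)))
Extract every quantifier outward, since the variables are now distinct and don't occur free across branches:
  exists b. exists e. exists c. forall d. (J(b) | J(e) | M(d) | J(c))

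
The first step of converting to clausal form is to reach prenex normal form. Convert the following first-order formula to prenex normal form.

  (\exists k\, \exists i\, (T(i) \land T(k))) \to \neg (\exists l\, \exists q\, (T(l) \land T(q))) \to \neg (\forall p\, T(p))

Rewrite implications/biconditionals: A → B as ¬A ∨ B.
  \neg (\exists k\, \exists i\, (T(i) \land T(k))) \lor \neg \neg (\exists l\, \exists q\, (T(l) \land T(q))) \lor \neg (\forall p\, T(p))
Drive negations inward (¬∀x A ≡ ∃x ¬A, ¬∃x A ≡ ∀x ¬A, De Morgan for ∧/∨):
  (\forall k\, \forall i\, (\neg T(i) \lor \neg T(k))) \lor (\exists l\, \exists q\, (T(l) \land T(q))) \lor (\exists p\, \neg T(p))
All bound variables are already distinct, so no renaming is needed.
Finally move all quantifiers to the prefix:
  \forall k\, \forall i\, \exists l\, \exists q\, \exists p\, (\neg T(i) \lor \neg T(k) \lor T(l) \land T(q) \lor \neg T(p))

\forall k\, \forall i\, \exists l\, \exists q\, \exists p\, (\neg T(i) \lor \neg T(k) \lor T(l) \land T(q) \lor \neg T(p))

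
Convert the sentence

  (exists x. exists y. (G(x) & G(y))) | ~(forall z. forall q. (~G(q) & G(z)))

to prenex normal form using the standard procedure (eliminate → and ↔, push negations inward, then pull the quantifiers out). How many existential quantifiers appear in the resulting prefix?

4

Drive negations inward (¬∀x A ≡ ∃x ¬A, ¬∃x A ≡ ∀x ¬A, De Morgan for ∧/∨):
  (exists x. exists y. (G(x) & G(y))) | (exists z. exists q. (G(q) | ~G(z)))
All bound variables are already distinct, so no renaming is needed.
Extract every quantifier outward, since the variables are now distinct and don't occur free across branches:
  exists x. exists y. exists z. exists q. (G(x) & G(y) | G(q) | ~G(z))
The prefix is exists x exists y exists z exists q: 0 universal, 4 existential.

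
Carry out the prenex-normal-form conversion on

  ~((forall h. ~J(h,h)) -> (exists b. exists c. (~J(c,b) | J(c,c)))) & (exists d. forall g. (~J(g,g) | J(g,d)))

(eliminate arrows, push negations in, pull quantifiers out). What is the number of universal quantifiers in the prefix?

4

First replace A → B with ¬A ∨ B.
  ~(~(forall h. ~J(h,h)) | (exists b. exists c. (~J(c,b) | J(c,c)))) & (exists d. forall g. (~J(g,g) | J(g,d)))
Move each ¬ inward, flipping quantifiers it crosses:
  (forall h. ~J(h,h)) & (forall b. forall c. (J(c,b) & ~J(c,c))) & (exists d. forall g. (~J(g,g) | J(g,d)))
All bound variables are already distinct, so no renaming is needed.
Pull the quantifiers to the front (each side's bound variable is not free in the other side):
  forall h. forall b. forall c. exists d. forall g. (~J(h,h) & J(c,b) & ~J(c,c) & (~J(g,g) | J(g,d)))
The prefix is forall h forall b forall c exists d forall g: 4 universal, 1 existential.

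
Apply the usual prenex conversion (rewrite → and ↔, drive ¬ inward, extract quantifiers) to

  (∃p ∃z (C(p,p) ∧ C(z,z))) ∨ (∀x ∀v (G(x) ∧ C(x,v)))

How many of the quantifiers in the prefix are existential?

Pull the quantifiers to the front (each side's bound variable is not free in the other side):
  ∃p ∃z ∀x ∀v (C(p,p) ∧ C(z,z) ∨ G(x) ∧ C(x,v))
The prefix is ∃p ∃z ∀x ∀v: 2 universal, 2 existential.

2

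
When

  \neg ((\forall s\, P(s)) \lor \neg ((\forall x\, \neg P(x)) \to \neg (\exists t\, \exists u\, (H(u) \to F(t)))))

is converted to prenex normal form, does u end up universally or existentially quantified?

Eliminate → and ↔ using ¬ and ∨.
  \neg ((\forall s\, P(s)) \lor \neg (\neg (\forall x\, \neg P(x)) \lor \neg (\exists t\, \exists u\, (\neg H(u) \lor F(t)))))
Drive negations inward (¬∀x A ≡ ∃x ¬A, ¬∃x A ≡ ∀x ¬A, De Morgan for ∧/∨):
  (\exists s\, \neg P(s)) \land ((\exists x\, P(x)) \lor (\forall t\, \forall u\, (H(u) \land \neg F(t))))
Pull the quantifiers to the front (each side's bound variable is not free in the other side):
  \exists s\, \exists x\, \forall t\, \forall u\, (\neg P(s) \land (P(x) \lor H(u) \land \neg F(t)))
The quantifier \exists u sits under an odd number of negations (counting the antecedent side of each →), so it flips to \forall u.

universal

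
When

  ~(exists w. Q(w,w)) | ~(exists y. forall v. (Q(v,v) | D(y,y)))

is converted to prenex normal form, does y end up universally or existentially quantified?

universal

Drive negations inward (¬∀x A ≡ ∃x ¬A, ¬∃x A ≡ ∀x ¬A, De Morgan for ∧/∨):
  (forall w. ~Q(w,w)) | (forall y. exists v. (~Q(v,v) & ~D(y,y)))
All bound variables are already distinct, so no renaming is needed.
Pull the quantifiers to the front (each side's bound variable is not free in the other side):
  forall w. forall y. exists v. (~Q(w,w) | ~Q(v,v) & ~D(y,y))
The quantifier exists y sits under an odd number of negations, so it flips to forall y.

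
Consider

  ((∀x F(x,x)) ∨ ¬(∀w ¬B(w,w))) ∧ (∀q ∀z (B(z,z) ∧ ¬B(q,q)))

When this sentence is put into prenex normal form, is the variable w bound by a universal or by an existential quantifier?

Move each ¬ inward, flipping quantifiers it crosses:
  ((∀x F(x,x)) ∨ (∃w B(w,w))) ∧ (∀q ∀z (B(z,z) ∧ ¬B(q,q)))
All bound variables are already distinct, so no renaming is needed.
Extract every quantifier outward, since the variables are now distinct and don't occur free across branches:
  ∀x ∃w ∀q ∀z ((F(x,x) ∨ B(w,w)) ∧ B(z,z) ∧ ¬B(q,q))
The quantifier ∀w sits under an odd number of negations, so it flips to ∃w.

existential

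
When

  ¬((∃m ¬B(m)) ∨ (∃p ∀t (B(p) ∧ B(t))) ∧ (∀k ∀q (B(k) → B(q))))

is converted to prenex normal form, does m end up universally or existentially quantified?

universal

Rewrite implications/biconditionals: A → B as ¬A ∨ B.
  ¬((∃m ¬B(m)) ∨ (∃p ∀t (B(p) ∧ B(t))) ∧ (∀k ∀q (¬B(k) ∨ B(q))))
Push ¬ through the quantifiers and connectives to reach negation normal form:
  (∀m B(m)) ∧ ((∀p ∃t (¬B(p) ∨ ¬B(t))) ∨ (∃k ∃q (B(k) ∧ ¬B(q))))
Extract every quantifier outward, since the variables are now distinct and don't occur free across branches:
  ∀m ∀p ∃t ∃k ∃q (B(m) ∧ (¬B(p) ∨ ¬B(t) ∨ B(k) ∧ ¬B(q)))
The quantifier ∃m sits under an odd number of negations (counting the antecedent side of each →), so it flips to ∀m.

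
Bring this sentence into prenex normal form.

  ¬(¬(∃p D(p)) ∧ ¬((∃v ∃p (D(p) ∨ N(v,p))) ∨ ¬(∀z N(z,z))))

Move each ¬ inward, flipping quantifiers it crosses:
  (∃p D(p)) ∨ (∃v ∃p (D(p) ∨ N(v,p))) ∨ (∃z ¬N(z,z))
Standardize variables apart so no two quantifiers bind the same name: p↦a.
  (∃p D(p)) ∨ (∃v ∃a (D(a) ∨ N(v,a))) ∨ (∃z ¬N(z,z))
Finally move all quantifiers to the prefix:
  ∃p ∃v ∃a ∃z (D(p) ∨ D(a) ∨ N(v,a) ∨ ¬N(z,z))

∃p ∃v ∃a ∃z (D(p) ∨ D(a) ∨ N(v,a) ∨ ¬N(z,z))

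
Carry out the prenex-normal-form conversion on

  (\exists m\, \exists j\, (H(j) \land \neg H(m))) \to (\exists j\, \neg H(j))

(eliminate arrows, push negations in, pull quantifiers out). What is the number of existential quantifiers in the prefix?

1

Rewrite implications/biconditionals: A → B as ¬A ∨ B.
  \neg (\exists m\, \exists j\, (H(j) \land \neg H(m))) \lor (\exists j\, \neg H(j))
Drive negations inward (¬∀x A ≡ ∃x ¬A, ¬∃x A ≡ ∀x ¬A, De Morgan for ∧/∨):
  (\forall m\, \forall j\, (\neg H(j) \lor H(m))) \lor (\exists j\, \neg H(j))
Rename bound variables to avoid capture: j↦c.
  (\forall m\, \forall j\, (\neg H(j) \lor H(m))) \lor (\exists c\, \neg H(c))
Finally move all quantifiers to the prefix:
  \forall m\, \forall j\, \exists c\, (\neg H(j) \lor H(m) \lor \neg H(c))
The prefix is \forall m \forall j \exists c: 2 universal, 1 existential.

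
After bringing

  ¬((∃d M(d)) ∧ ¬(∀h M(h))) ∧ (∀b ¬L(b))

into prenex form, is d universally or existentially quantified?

universal

Move each ¬ inward, flipping quantifiers it crosses:
  ((∀d ¬M(d)) ∨ (∀h M(h))) ∧ (∀b ¬L(b))
All bound variables are already distinct, so no renaming is needed.
Finally move all quantifiers to the prefix:
  ∀d ∀h ∀b ((¬M(d) ∨ M(h)) ∧ ¬L(b))
The quantifier ∃d sits under an odd number of negations, so it flips to ∀d.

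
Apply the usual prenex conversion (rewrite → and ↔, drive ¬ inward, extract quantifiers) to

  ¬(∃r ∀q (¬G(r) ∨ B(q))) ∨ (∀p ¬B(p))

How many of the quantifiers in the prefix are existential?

1

Push ¬ through the quantifiers and connectives to reach negation normal form:
  (∀r ∃q (G(r) ∧ ¬B(q))) ∨ (∀p ¬B(p))
Finally move all quantifiers to the prefix:
  ∀r ∃q ∀p (G(r) ∧ ¬B(q) ∨ ¬B(p))
The prefix is ∀r ∃q ∀p: 2 universal, 1 existential.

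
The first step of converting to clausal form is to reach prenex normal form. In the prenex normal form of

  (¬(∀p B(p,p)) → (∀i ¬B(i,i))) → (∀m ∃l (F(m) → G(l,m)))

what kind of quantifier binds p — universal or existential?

Eliminate → and ↔ using ¬ and ∨.
  ¬(¬¬(∀p B(p,p)) ∨ (∀i ¬B(i,i))) ∨ (∀m ∃l (¬F(m) ∨ G(l,m)))
Move each ¬ inward, flipping quantifiers it crosses:
  (∃p ¬B(p,p)) ∧ (∃i B(i,i)) ∨ (∀m ∃l (¬F(m) ∨ G(l,m)))
All bound variables are already distinct, so no renaming is needed.
Finally move all quantifiers to the prefix:
  ∃p ∃i ∀m ∃l (¬B(p,p) ∧ B(i,i) ∨ ¬F(m) ∨ G(l,m))
The quantifier ∀p sits under an odd number of negations (counting the antecedent side of each →), so it flips to ∃p.

existential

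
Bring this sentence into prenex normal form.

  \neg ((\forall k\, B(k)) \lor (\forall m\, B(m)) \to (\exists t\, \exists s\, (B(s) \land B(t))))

Eliminate → and ↔ using ¬ and ∨.
  \neg (\neg ((\forall k\, B(k)) \lor (\forall m\, B(m))) \lor (\exists t\, \exists s\, (B(s) \land B(t))))
Drive negations inward (¬∀x A ≡ ∃x ¬A, ¬∃x A ≡ ∀x ¬A, De Morgan for ∧/∨):
  ((\forall k\, B(k)) \lor (\forall m\, B(m))) \land (\forall t\, \forall s\, (\neg B(s) \lor \neg B(t)))
All bound variables are already distinct, so no renaming is needed.
Extract every quantifier outward, since the variables are now distinct and don't occur free across branches:
  \forall k\, \forall m\, \forall t\, \forall s\, ((B(k) \lor B(m)) \land (\neg B(s) \lor \neg B(t)))

\forall k\, \forall m\, \forall t\, \forall s\, ((B(k) \lor B(m)) \land (\neg B(s) \lor \neg B(t)))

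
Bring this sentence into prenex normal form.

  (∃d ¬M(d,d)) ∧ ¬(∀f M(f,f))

Push ¬ through the quantifiers and connectives to reach negation normal form:
  (∃d ¬M(d,d)) ∧ (∃f ¬M(f,f))
Pull the quantifiers to the front (each side's bound variable is not free in the other side):
  ∃d ∃f (¬M(d,d) ∧ ¬M(f,f))

∃d ∃f (¬M(d,d) ∧ ¬M(f,f))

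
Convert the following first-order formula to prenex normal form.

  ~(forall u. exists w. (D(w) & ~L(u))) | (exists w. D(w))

Drive negations inward (¬∀x A ≡ ∃x ¬A, ¬∃x A ≡ ∀x ¬A, De Morgan for ∧/∨):
  (exists u. forall w. (~D(w) | L(u))) | (exists w. D(w))
Rename bound variables to avoid capture: w↦y1.
  (exists u. forall w. (~D(w) | L(u))) | (exists y1. D(y1))
Pull the quantifiers to the front (each side's bound variable is not free in the other side):
  exists u. forall w. exists y1. (~D(w) | L(u) | D(y1))

exists u. forall w. exists y1. (~D(w) | L(u) | D(y1))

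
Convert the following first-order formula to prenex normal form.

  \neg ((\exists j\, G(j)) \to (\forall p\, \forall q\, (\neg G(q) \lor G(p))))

\exists j\, \exists p\, \exists q\, (G(j) \land G(q) \land \neg G(p))

Eliminate → and ↔ using ¬ and ∨.
  \neg (\neg (\exists j\, G(j)) \lor (\forall p\, \forall q\, (\neg G(q) \lor G(p))))
Push ¬ through the quantifiers and connectives to reach negation normal form:
  (\exists j\, G(j)) \land (\exists p\, \exists q\, (G(q) \land \neg G(p)))
All bound variables are already distinct, so no renaming is needed.
Pull the quantifiers to the front (each side's bound variable is not free in the other side):
  \exists j\, \exists p\, \exists q\, (G(j) \land G(q) \land \neg G(p))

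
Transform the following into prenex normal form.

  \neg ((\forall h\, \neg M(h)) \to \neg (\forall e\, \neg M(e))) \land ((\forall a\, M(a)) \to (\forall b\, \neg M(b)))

Rewrite implications/biconditionals: A → B as ¬A ∨ B.
  \neg (\neg (\forall h\, \neg M(h)) \lor \neg (\forall e\, \neg M(e))) \land (\neg (\forall a\, M(a)) \lor (\forall b\, \neg M(b)))
Move each ¬ inward, flipping quantifiers it crosses:
  (\forall h\, \neg M(h)) \land (\forall e\, \neg M(e)) \land ((\exists a\, \neg M(a)) \lor (\forall b\, \neg M(b)))
All bound variables are already distinct, so no renaming is needed.
Extract every quantifier outward, since the variables are now distinct and don't occur free across branches:
  \forall h\, \forall e\, \exists a\, \forall b\, (\neg M(h) \land \neg M(e) \land (\neg M(a) \lor \neg M(b)))

\forall h\, \forall e\, \exists a\, \forall b\, (\neg M(h) \land \neg M(e) \land (\neg M(a) \lor \neg M(b)))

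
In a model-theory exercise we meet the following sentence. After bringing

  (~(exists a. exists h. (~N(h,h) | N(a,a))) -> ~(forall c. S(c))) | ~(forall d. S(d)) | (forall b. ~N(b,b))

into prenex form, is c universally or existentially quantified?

existential

Eliminate → and ↔ using ¬ and ∨.
  ~~(exists a. exists h. (~N(h,h) | N(a,a))) | ~(forall c. S(c)) | ~(forall d. S(d)) | (forall b. ~N(b,b))
Drive negations inward (¬∀x A ≡ ∃x ¬A, ¬∃x A ≡ ∀x ¬A, De Morgan for ∧/∨):
  (exists a. exists h. (~N(h,h) | N(a,a))) | (exists c. ~S(c)) | (exists d. ~S(d)) | (forall b. ~N(b,b))
All bound variables are already distinct, so no renaming is needed.
Finally move all quantifiers to the prefix:
  exists a. exists h. exists c. exists d. forall b. (~N(h,h) | N(a,a) | ~S(c) | ~S(d) | ~N(b,b))
The quantifier forall c sits under an odd number of negations (counting the antecedent side of each →), so it flips to exists c.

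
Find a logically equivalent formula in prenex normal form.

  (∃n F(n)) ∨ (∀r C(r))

Finally move all quantifiers to the prefix:
  ∃n ∀r (F(n) ∨ C(r))

∃n ∀r (F(n) ∨ C(r))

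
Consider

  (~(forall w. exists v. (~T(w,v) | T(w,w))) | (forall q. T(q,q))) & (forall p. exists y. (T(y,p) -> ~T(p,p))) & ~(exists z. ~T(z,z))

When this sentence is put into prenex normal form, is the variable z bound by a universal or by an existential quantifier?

First replace A → B with ¬A ∨ B.
  (~(forall w. exists v. (~T(w,v) | T(w,w))) | (forall q. T(q,q))) & (forall p. exists y. (~T(y,p) | ~T(p,p))) & ~(exists z. ~T(z,z))
Drive negations inward (¬∀x A ≡ ∃x ¬A, ¬∃x A ≡ ∀x ¬A, De Morgan for ∧/∨):
  ((exists w. forall v. (T(w,v) & ~T(w,w))) | (forall q. T(q,q))) & (forall p. exists y. (~T(y,p) | ~T(p,p))) & (forall z. T(z,z))
Finally move all quantifiers to the prefix:
  exists w. forall v. forall q. forall p. exists y. forall z. ((T(w,v) & ~T(w,w) | T(q,q)) & (~T(y,p) | ~T(p,p)) & T(z,z))
The quantifier exists z sits under an odd number of negations (counting the antecedent side of each →), so it flips to forall z.

universal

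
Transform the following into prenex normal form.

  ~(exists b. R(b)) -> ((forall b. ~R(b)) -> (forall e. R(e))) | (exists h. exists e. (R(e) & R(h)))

Eliminate → and ↔ using ¬ and ∨.
  ~~(exists b. R(b)) | ~(forall b. ~R(b)) | (forall e. R(e)) | (exists h. exists e. (R(e) & R(h)))
Drive negations inward (¬∀x A ≡ ∃x ¬A, ¬∃x A ≡ ∀x ¬A, De Morgan for ∧/∨):
  (exists b. R(b)) | (exists b. R(b)) | (forall e. R(e)) | (exists h. exists e. (R(e) & R(h)))
Give each quantifier a distinct variable: b↦u1, e↦z1.
  (exists b. R(b)) | (exists u1. R(u1)) | (forall e. R(e)) | (exists h. exists z1. (R(z1) & R(h)))
Extract every quantifier outward, since the variables are now distinct and don't occur free across branches:
  exists b. exists u1. forall e. exists h. exists z1. (R(b) | R(u1) | R(e) | R(z1) & R(h))

exists b. exists u1. forall e. exists h. exists z1. (R(b) | R(u1) | R(e) | R(z1) & R(h))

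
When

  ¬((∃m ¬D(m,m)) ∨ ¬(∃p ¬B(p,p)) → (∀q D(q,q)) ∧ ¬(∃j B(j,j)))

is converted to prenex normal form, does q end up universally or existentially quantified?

existential

First replace A → B with ¬A ∨ B.
  ¬(¬((∃m ¬D(m,m)) ∨ ¬(∃p ¬B(p,p))) ∨ (∀q D(q,q)) ∧ ¬(∃j B(j,j)))
Push ¬ through the quantifiers and connectives to reach negation normal form:
  ((∃m ¬D(m,m)) ∨ (∀p B(p,p))) ∧ ((∃q ¬D(q,q)) ∨ (∃j B(j,j)))
Pull the quantifiers to the front (each side's bound variable is not free in the other side):
  ∃m ∀p ∃q ∃j ((¬D(m,m) ∨ B(p,p)) ∧ (¬D(q,q) ∨ B(j,j)))
The quantifier ∀q sits under an odd number of negations (counting the antecedent side of each →), so it flips to ∃q.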